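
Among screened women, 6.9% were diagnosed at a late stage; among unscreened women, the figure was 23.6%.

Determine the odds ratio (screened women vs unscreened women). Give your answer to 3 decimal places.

odds, screened women = 0.0690/0.9310 = 0.0741
odds, unscreened women = 0.2360/0.7640 = 0.3089
OR = 0.0741 / 0.3089 = 0.240

OR ≈ 0.240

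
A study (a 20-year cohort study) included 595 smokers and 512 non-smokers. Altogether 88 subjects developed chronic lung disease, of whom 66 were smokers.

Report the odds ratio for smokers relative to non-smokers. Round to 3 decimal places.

smokers without the outcome: 595 − 66 = 529
non-smokers with the outcome: 88 − 66 = 22
non-smokers without the outcome: 512 − 22 = 490
OR = (66 × 490) / (529 × 22) = 32340/11638 ≈ 2.779

2.779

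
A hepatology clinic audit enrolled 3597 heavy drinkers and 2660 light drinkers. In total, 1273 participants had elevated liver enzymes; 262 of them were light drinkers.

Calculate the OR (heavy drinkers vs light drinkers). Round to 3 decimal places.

OR ≈ 3.578

heavy drinkers with the outcome: 1273 − 262 = 1011
heavy drinkers without the outcome: 3597 − 1011 = 2586
light drinkers without the outcome: 2660 − 262 = 2398
OR = (1011 × 2398) / (2586 × 262) = 2424378/677532 ≈ 3.578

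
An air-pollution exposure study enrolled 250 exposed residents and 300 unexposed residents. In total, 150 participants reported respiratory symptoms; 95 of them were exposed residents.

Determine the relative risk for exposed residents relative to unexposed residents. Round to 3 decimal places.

2.073

exposed residents without the outcome: 250 − 95 = 155
unexposed residents with the outcome: 150 − 95 = 55
unexposed residents without the outcome: 300 − 55 = 245
risk, exposed residents = 95/250 = 0.3800
risk, unexposed residents = 55/300 = 0.1833
RR = 0.3800 / 0.1833 = 2.073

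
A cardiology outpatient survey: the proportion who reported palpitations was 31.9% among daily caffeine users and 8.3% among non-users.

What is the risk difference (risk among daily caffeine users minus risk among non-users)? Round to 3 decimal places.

risk difference = 0.3190 − 0.0830 = 0.236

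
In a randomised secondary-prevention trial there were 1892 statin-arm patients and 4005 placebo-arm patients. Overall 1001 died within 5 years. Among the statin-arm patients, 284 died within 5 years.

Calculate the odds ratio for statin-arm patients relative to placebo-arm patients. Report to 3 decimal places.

statin-arm patients without the outcome: 1892 − 284 = 1608
placebo-arm patients with the outcome: 1001 − 284 = 717
placebo-arm patients without the outcome: 4005 − 717 = 3288
OR = (284 × 3288) / (1608 × 717) = 933792/1152936 ≈ 0.810

OR: 0.810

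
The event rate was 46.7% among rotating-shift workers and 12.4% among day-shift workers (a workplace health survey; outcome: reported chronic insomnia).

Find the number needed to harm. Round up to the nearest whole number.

NNH = 3

absolute risk difference = 0.343000
1 / 0.343000 = 2.915 → round up → 3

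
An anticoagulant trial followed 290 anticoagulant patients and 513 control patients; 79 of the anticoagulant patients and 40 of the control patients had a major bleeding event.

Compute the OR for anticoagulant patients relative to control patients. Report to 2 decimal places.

odds, anticoagulant patients = 79/211 = 0.3744
odds, control patients = 40/473 = 0.0846
OR = 0.3744 / 0.0846 = 4.43

OR: 4.43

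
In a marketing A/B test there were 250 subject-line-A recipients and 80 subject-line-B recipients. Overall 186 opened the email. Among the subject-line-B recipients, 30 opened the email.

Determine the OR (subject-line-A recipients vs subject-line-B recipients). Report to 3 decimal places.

subject-line-A recipients with the outcome: 186 − 30 = 156
subject-line-A recipients without the outcome: 250 − 156 = 94
subject-line-B recipients without the outcome: 80 − 30 = 50
OR = (156 × 50) / (94 × 30) = 7800/2820 ≈ 2.766

2.766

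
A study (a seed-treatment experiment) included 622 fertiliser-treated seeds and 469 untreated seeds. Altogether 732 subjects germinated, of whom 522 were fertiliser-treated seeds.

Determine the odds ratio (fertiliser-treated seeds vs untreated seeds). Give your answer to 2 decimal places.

fertiliser-treated seeds without the outcome: 622 − 522 = 100
untreated seeds with the outcome: 732 − 522 = 210
untreated seeds without the outcome: 469 − 210 = 259
OR = (522 × 259) / (100 × 210) = 135198/21000 ≈ 6.44

OR = 6.44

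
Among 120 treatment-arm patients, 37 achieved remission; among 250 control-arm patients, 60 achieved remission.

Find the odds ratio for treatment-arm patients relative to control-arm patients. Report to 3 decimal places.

odds, treatment-arm patients = 37/83 = 0.4458
odds, control-arm patients = 60/190 = 0.3158
OR = 0.4458 / 0.3158 = 1.412

1.412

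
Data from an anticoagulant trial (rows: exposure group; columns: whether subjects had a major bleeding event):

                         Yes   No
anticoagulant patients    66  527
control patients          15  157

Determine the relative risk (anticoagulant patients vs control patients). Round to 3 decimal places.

risk, anticoagulant patients = 66/593 = 0.1113
risk, control patients = 15/172 = 0.0872
RR = 0.1113 / 0.0872 = 1.276

RR: 1.276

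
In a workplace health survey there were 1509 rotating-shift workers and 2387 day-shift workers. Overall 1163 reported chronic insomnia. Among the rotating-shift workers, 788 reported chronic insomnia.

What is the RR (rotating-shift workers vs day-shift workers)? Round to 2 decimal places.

rotating-shift workers without the outcome: 1509 − 788 = 721
day-shift workers with the outcome: 1163 − 788 = 375
day-shift workers without the outcome: 2387 − 375 = 2012
risk, rotating-shift workers = 788/1509 = 0.5222
risk, day-shift workers = 375/2387 = 0.1571
RR = 0.5222 / 0.1571 = 3.32

RR: 3.32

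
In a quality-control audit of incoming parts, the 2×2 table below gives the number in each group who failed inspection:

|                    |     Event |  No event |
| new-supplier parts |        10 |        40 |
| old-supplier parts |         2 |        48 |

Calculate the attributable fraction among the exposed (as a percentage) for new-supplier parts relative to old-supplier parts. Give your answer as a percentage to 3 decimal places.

80.000%

risk, new-supplier parts = 10/50 = 0.20000
risk, old-supplier parts = 2/50 = 0.04000
AR% = (0.20000 − 0.04000) / 0.20000 = 0.8000 → 80.000%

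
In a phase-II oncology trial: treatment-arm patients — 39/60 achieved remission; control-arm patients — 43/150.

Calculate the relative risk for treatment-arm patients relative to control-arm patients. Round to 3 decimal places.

risk, treatment-arm patients = 39/60 = 0.6500
risk, control-arm patients = 43/150 = 0.2867
RR = 0.6500 / 0.2867 = 2.267

RR = 2.267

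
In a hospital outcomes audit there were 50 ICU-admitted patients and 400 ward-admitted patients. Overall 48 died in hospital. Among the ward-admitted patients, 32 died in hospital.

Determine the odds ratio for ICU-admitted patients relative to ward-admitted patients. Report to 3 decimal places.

ICU-admitted patients with the outcome: 48 − 32 = 16
ICU-admitted patients without the outcome: 50 − 16 = 34
ward-admitted patients without the outcome: 400 − 32 = 368
OR = (16 × 368) / (34 × 32) = 5888/1088 ≈ 5.412

5.412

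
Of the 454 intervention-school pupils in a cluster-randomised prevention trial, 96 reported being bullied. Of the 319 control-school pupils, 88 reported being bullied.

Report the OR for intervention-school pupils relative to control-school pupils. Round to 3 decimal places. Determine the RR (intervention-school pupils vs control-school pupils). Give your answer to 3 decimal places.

OR = (96 × 231) / (358 × 88) = 22176/31504 ≈ 0.704
risk, intervention-school pupils = 96/454 = 0.2115
risk, control-school pupils = 88/319 = 0.2759
RR = 0.2115 / 0.2759 = 0.767

OR = 0.704; RR = 0.767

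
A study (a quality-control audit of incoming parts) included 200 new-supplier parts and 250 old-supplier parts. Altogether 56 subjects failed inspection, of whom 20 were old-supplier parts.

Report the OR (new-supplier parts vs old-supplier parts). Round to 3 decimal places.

new-supplier parts with the outcome: 56 − 20 = 36
new-supplier parts without the outcome: 200 − 36 = 164
old-supplier parts without the outcome: 250 − 20 = 230
OR = (36 × 230) / (164 × 20) = 8280/3280 ≈ 2.524

OR = 2.524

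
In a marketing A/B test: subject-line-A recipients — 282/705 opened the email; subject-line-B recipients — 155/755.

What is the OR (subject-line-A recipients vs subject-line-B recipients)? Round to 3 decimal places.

odds, subject-line-A recipients = 282/423 = 0.6667
odds, subject-line-B recipients = 155/600 = 0.2583
OR = 0.6667 / 0.2583 = 2.581

OR ≈ 2.581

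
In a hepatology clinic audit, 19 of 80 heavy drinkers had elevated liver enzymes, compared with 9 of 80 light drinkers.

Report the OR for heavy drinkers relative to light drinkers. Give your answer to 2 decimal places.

2.46

odds, heavy drinkers = 19/61 = 0.3115
odds, light drinkers = 9/71 = 0.1268
OR = 0.3115 / 0.1268 = 2.46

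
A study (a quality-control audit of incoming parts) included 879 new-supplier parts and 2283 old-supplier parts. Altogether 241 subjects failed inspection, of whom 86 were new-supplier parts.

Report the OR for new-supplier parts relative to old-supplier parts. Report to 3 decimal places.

new-supplier parts without the outcome: 879 − 86 = 793
old-supplier parts with the outcome: 241 − 86 = 155
old-supplier parts without the outcome: 2283 − 155 = 2128
OR = (86 × 2128) / (793 × 155) = 183008/122915 ≈ 1.489

1.489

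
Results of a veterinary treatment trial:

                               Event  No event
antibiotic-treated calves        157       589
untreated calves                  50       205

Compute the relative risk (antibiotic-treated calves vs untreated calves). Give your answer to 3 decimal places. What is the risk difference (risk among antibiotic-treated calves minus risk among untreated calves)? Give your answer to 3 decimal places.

risk, antibiotic-treated calves = 157/746 = 0.2105
risk, untreated calves = 50/255 = 0.1961
RR = 0.2105 / 0.1961 = 1.073
risk difference = 0.2105 − 0.1961 = 0.014

RR = 1.073; RD = 0.014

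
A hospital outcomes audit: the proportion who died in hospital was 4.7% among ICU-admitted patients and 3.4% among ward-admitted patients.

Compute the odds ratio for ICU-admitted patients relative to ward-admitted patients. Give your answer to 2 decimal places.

odds, ICU-admitted patients = 0.04700/0.95300 = 0.04932
odds, ward-admitted patients = 0.03400/0.96600 = 0.03520
OR = 0.04932 / 0.03520 = 1.40

1.40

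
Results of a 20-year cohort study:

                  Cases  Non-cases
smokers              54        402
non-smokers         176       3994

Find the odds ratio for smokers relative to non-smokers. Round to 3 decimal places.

3.048

odds, smokers = 54/402 = 0.13433
odds, non-smokers = 176/3994 = 0.04407
OR = 0.13433 / 0.04407 = 3.048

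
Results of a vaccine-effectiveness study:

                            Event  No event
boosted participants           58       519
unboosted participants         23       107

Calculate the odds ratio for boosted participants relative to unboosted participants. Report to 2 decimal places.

OR = (58 × 107) / (519 × 23) = 6206/11937 ≈ 0.52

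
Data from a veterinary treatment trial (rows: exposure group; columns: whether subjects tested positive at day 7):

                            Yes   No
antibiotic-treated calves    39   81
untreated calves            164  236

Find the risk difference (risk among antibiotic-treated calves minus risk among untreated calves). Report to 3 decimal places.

risk, antibiotic-treated calves = 39/120 = 0.3250
risk, untreated calves = 164/400 = 0.4100
risk difference = 0.3250 − 0.4100 = -0.085

RD: -0.085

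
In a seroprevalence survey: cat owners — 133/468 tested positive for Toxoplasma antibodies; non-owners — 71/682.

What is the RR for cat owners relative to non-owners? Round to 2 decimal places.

2.73

risk, cat owners = 133/468 = 0.2842
risk, non-owners = 71/682 = 0.1041
RR = 0.2842 / 0.1041 = 2.73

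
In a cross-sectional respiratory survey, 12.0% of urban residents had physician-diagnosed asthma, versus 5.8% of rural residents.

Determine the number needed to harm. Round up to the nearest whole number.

absolute risk difference = 0.062000
1 / 0.062000 = 16.129 → round up → 17

NNH ≈ 17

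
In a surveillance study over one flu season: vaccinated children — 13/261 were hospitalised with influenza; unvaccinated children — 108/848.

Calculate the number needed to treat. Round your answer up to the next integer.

risk, vaccinated children = 13/261 = 0.049808
risk, unvaccinated children = 108/848 = 0.127358
absolute risk difference = 0.077550
1 / 0.077550 = 12.895 → round up → 13

NNT ≈ 13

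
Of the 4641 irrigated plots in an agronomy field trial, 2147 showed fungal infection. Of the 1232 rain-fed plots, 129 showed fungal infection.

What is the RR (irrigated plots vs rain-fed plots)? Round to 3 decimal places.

RR = 4.418

risk, irrigated plots = 2147/4641 = 0.4626
risk, rain-fed plots = 129/1232 = 0.1047
RR = 0.4626 / 0.1047 = 4.418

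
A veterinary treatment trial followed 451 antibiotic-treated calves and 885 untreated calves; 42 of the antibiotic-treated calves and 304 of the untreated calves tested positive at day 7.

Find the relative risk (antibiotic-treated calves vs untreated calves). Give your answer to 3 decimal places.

0.271

risk, antibiotic-treated calves = 42/451 = 0.0931
risk, untreated calves = 304/885 = 0.3435
RR = 0.0931 / 0.3435 = 0.271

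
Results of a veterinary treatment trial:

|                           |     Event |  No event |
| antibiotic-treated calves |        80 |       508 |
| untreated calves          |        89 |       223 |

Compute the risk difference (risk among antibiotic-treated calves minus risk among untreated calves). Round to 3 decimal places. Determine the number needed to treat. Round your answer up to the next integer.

RD = -0.149; NNT = 7

risk, antibiotic-treated calves = 80/588 = 0.1361
risk, untreated calves = 89/312 = 0.2853
risk difference = 0.1361 − 0.2853 = -0.149
absolute risk difference = 0.149202
1 / 0.149202 = 6.702 → round up → 7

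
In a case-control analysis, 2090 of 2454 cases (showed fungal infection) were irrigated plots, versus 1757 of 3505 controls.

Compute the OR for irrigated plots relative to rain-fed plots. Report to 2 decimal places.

OR = (2090 × 1748) / (1757 × 364) = 3653320/639548 ≈ 5.71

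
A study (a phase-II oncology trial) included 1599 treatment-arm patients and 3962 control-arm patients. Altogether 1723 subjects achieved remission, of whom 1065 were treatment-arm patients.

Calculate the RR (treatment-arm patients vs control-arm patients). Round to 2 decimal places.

4.01

treatment-arm patients without the outcome: 1599 − 1065 = 534
control-arm patients with the outcome: 1723 − 1065 = 658
control-arm patients without the outcome: 3962 − 658 = 3304
risk, treatment-arm patients = 1065/1599 = 0.6660
risk, control-arm patients = 658/3962 = 0.1661
RR = 0.6660 / 0.1661 = 4.01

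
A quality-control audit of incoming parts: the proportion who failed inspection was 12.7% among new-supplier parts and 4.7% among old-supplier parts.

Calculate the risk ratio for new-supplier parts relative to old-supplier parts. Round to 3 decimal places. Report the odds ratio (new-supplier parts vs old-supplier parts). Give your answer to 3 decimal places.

RR = 0.12700 / 0.04700 = 2.702
odds, new-supplier parts = 0.12700/0.87300 = 0.14548
odds, old-supplier parts = 0.04700/0.95300 = 0.04932
OR = 0.14548 / 0.04932 = 2.950

RR = 2.702; OR = 2.950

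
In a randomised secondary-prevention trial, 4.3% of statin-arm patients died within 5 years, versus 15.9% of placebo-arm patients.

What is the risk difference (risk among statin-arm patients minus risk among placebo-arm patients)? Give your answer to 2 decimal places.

risk difference = 0.04300 − 0.15900 = -0.12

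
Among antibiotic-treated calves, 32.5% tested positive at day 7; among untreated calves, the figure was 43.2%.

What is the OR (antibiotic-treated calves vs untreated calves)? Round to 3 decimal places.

0.633

odds, antibiotic-treated calves = 0.3250/0.6750 = 0.4815
odds, untreated calves = 0.4320/0.5680 = 0.7606
OR = 0.4815 / 0.7606 = 0.633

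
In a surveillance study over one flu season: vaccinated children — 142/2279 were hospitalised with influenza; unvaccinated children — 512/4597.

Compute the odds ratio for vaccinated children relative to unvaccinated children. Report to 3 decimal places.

odds, vaccinated children = 142/2137 = 0.0664
odds, unvaccinated children = 512/4085 = 0.1253
OR = 0.0664 / 0.1253 = 0.530

OR: 0.530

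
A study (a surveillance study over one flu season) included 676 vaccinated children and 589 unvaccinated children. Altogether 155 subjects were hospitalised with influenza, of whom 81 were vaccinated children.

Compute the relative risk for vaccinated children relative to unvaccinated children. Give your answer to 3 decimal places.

RR ≈ 0.954

vaccinated children without the outcome: 676 − 81 = 595
unvaccinated children with the outcome: 155 − 81 = 74
unvaccinated children without the outcome: 589 − 74 = 515
risk, vaccinated children = 81/676 = 0.1198
risk, unvaccinated children = 74/589 = 0.1256
RR = 0.1198 / 0.1256 = 0.954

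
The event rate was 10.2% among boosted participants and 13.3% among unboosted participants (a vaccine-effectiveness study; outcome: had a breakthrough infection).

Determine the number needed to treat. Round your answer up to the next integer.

33

absolute risk difference = 0.031000
1 / 0.031000 = 32.258 → round up → 33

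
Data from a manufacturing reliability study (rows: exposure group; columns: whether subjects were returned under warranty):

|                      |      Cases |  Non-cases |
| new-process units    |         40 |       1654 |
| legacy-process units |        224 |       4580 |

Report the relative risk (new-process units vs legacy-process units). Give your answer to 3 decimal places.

RR = 0.506

risk, new-process units = 40/1694 = 0.02361
risk, legacy-process units = 224/4804 = 0.04663
RR = 0.02361 / 0.04663 = 0.506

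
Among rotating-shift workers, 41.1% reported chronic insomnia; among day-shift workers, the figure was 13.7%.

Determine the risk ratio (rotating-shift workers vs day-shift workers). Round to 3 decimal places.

RR = 0.4110 / 0.1370 = 3.000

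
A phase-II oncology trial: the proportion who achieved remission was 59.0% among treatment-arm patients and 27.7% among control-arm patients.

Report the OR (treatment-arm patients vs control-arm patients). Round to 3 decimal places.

odds, treatment-arm patients = 0.5900/0.4100 = 1.4390
odds, control-arm patients = 0.2770/0.7230 = 0.3831
OR = 1.4390 / 0.3831 = 3.756

3.756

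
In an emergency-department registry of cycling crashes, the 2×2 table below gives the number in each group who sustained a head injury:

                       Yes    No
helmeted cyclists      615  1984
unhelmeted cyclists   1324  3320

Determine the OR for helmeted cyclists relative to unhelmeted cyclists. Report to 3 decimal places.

OR = (615 × 3320) / (1984 × 1324) = 2041800/2626816 ≈ 0.777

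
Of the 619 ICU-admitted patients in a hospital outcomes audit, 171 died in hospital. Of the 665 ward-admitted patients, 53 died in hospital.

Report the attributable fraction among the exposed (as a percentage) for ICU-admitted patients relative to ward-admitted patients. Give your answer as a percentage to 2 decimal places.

risk, ICU-admitted patients = 171/619 = 0.2763
risk, ward-admitted patients = 53/665 = 0.0797
AR% = (0.2763 − 0.0797) / 0.2763 = 0.7115 → 71.15%

AR% ≈ 71.15%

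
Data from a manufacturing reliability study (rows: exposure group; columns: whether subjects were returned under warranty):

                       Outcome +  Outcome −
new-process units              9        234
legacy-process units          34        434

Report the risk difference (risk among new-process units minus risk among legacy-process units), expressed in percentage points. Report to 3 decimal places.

-3.561

risk, new-process units = 9/243 = 0.03704
risk, legacy-process units = 34/468 = 0.07265
risk difference = 0.03704 − 0.07265 = -0.03561 → -3.561 percentage points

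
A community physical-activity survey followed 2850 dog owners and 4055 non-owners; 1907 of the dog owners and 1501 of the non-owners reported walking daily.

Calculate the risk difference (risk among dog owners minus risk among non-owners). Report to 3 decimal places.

risk, dog owners = 1907/2850 = 0.6691
risk, non-owners = 1501/4055 = 0.3702
risk difference = 0.6691 − 0.3702 = 0.299

0.299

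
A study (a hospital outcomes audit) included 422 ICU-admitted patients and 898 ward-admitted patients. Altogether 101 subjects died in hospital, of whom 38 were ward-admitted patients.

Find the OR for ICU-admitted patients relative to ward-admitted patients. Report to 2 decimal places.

ICU-admitted patients with the outcome: 101 − 38 = 63
ICU-admitted patients without the outcome: 422 − 63 = 359
ward-admitted patients without the outcome: 898 − 38 = 860
odds, ICU-admitted patients = 63/359 = 0.17549
odds, ward-admitted patients = 38/860 = 0.04419
OR = 0.17549 / 0.04419 = 3.97

3.97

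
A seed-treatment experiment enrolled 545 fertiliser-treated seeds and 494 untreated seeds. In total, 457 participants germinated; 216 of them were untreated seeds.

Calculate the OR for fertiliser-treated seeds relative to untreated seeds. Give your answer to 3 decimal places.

fertiliser-treated seeds with the outcome: 457 − 216 = 241
fertiliser-treated seeds without the outcome: 545 − 241 = 304
untreated seeds without the outcome: 494 − 216 = 278
OR = (241 × 278) / (304 × 216) = 66998/65664 ≈ 1.020

OR = 1.020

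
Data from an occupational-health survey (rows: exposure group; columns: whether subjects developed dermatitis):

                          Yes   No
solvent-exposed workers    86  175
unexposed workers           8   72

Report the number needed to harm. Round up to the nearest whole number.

NNH ≈ 5

risk, solvent-exposed workers = 86/261 = 0.329502
risk, unexposed workers = 8/80 = 0.100000
absolute risk difference = 0.229502
1 / 0.229502 = 4.357 → round up → 5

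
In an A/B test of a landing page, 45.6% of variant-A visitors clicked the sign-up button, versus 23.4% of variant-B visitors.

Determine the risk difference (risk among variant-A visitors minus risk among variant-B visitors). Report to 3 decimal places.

risk difference = 0.4560 − 0.2340 = 0.222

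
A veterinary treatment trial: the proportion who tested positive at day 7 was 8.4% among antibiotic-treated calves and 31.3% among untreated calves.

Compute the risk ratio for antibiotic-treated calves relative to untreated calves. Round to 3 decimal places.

RR = 0.0840 / 0.3130 = 0.268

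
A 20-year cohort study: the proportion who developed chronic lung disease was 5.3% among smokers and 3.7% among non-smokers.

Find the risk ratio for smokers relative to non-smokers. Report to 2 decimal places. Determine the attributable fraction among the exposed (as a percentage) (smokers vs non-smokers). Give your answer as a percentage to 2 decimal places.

RR = 0.05300 / 0.03700 = 1.43
AR% = (0.05300 − 0.03700) / 0.05300 = 0.3019 → 30.19%

RR = 1.43; AR% = 30.19%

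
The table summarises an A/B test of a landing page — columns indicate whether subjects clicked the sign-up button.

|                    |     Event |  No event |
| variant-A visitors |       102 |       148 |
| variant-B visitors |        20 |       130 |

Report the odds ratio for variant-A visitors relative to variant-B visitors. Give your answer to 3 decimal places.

OR = (102 × 130) / (148 × 20) = 13260/2960 ≈ 4.480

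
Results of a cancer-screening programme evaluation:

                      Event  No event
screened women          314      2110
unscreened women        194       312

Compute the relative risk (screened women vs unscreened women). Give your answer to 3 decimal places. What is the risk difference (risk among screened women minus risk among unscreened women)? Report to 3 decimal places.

RR = 0.338; RD = -0.254

risk, screened women = 314/2424 = 0.1295
risk, unscreened women = 194/506 = 0.3834
RR = 0.1295 / 0.3834 = 0.338
risk difference = 0.1295 − 0.3834 = -0.254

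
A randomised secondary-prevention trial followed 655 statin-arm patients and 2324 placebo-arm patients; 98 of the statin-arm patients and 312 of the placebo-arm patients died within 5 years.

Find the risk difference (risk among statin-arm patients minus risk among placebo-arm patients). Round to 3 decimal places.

risk, statin-arm patients = 98/655 = 0.1496
risk, placebo-arm patients = 312/2324 = 0.1343
risk difference = 0.1496 − 0.1343 = 0.015

0.015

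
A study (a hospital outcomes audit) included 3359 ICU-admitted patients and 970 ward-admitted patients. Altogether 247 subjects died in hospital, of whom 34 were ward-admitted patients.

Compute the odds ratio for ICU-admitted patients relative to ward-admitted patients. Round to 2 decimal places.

ICU-admitted patients with the outcome: 247 − 34 = 213
ICU-admitted patients without the outcome: 3359 − 213 = 3146
ward-admitted patients without the outcome: 970 − 34 = 936
odds, ICU-admitted patients = 213/3146 = 0.06771
odds, ward-admitted patients = 34/936 = 0.03632
OR = 0.06771 / 0.03632 = 1.86

OR = 1.86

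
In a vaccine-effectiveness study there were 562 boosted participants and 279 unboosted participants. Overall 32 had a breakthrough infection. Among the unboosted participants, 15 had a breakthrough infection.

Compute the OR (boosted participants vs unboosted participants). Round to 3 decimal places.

boosted participants with the outcome: 32 − 15 = 17
boosted participants without the outcome: 562 − 17 = 545
unboosted participants without the outcome: 279 − 15 = 264
OR = (17 × 264) / (545 × 15) = 4488/8175 ≈ 0.549

0.549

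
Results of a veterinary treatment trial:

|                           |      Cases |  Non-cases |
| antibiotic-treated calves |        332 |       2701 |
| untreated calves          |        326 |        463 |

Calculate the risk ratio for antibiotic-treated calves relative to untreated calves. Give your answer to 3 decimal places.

RR = 0.265

risk, antibiotic-treated calves = 332/3033 = 0.1095
risk, untreated calves = 326/789 = 0.4132
RR = 0.1095 / 0.4132 = 0.265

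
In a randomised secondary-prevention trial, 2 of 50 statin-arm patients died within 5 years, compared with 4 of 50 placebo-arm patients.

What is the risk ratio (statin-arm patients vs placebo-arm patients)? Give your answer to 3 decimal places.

RR ≈ 0.500

risk, statin-arm patients = 2/50 = 0.04000
risk, placebo-arm patients = 4/50 = 0.08000
RR = 0.04000 / 0.08000 = 0.500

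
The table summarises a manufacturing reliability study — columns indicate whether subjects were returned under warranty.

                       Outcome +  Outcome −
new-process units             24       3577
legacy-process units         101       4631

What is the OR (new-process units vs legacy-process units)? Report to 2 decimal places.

odds, new-process units = 24/3577 = 0.00671
odds, legacy-process units = 101/4631 = 0.02181
OR = 0.00671 / 0.02181 = 0.31

0.31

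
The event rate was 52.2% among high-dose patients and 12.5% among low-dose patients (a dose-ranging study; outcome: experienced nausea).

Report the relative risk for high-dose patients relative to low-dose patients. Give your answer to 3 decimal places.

RR = 0.5220 / 0.1250 = 4.176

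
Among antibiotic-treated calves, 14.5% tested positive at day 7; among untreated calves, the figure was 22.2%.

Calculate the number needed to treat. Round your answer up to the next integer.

NNT: 13

absolute risk difference = 0.077000
1 / 0.077000 = 12.987 → round up → 13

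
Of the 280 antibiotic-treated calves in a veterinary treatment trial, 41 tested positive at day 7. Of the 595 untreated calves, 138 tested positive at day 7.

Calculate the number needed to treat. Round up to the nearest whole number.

risk, antibiotic-treated calves = 41/280 = 0.146429
risk, untreated calves = 138/595 = 0.231933
absolute risk difference = 0.085504
1 / 0.085504 = 11.695 → round up → 12

12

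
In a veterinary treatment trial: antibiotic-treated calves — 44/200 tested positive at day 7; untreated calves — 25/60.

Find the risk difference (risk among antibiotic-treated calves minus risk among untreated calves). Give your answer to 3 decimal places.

risk, antibiotic-treated calves = 44/200 = 0.2200
risk, untreated calves = 25/60 = 0.4167
risk difference = 0.2200 − 0.4167 = -0.197

-0.197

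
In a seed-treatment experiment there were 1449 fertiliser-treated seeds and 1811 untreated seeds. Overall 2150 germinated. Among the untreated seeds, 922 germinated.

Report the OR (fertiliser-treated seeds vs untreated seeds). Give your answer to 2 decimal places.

fertiliser-treated seeds with the outcome: 2150 − 922 = 1228
fertiliser-treated seeds without the outcome: 1449 − 1228 = 221
untreated seeds without the outcome: 1811 − 922 = 889
odds, fertiliser-treated seeds = 1228/221 = 5.5566
odds, untreated seeds = 922/889 = 1.0371
OR = 5.5566 / 1.0371 = 5.36

5.36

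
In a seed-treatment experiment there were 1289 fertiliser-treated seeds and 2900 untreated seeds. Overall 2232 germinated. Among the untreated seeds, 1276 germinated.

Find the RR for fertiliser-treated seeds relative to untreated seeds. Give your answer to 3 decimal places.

fertiliser-treated seeds with the outcome: 2232 − 1276 = 956
fertiliser-treated seeds without the outcome: 1289 − 956 = 333
untreated seeds without the outcome: 2900 − 1276 = 1624
risk, fertiliser-treated seeds = 956/1289 = 0.7417
risk, untreated seeds = 1276/2900 = 0.4400
RR = 0.7417 / 0.4400 = 1.686

1.686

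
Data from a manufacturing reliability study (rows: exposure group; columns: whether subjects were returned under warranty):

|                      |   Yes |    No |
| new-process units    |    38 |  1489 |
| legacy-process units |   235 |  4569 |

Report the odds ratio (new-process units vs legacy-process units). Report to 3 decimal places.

0.496

odds, new-process units = 38/1489 = 0.02552
odds, legacy-process units = 235/4569 = 0.05143
OR = 0.02552 / 0.05143 = 0.496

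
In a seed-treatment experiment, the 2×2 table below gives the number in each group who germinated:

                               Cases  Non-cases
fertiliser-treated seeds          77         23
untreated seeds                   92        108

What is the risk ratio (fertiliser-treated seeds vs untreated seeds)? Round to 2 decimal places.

risk, fertiliser-treated seeds = 77/100 = 0.7700
risk, untreated seeds = 92/200 = 0.4600
RR = 0.7700 / 0.4600 = 1.67

1.67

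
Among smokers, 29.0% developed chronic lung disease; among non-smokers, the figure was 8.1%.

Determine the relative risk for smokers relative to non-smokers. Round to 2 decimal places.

RR = 0.2900 / 0.0810 = 3.58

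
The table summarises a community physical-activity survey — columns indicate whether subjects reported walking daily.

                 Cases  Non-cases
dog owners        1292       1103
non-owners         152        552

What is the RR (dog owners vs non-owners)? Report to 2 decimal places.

2.50

risk, dog owners = 1292/2395 = 0.5395
risk, non-owners = 152/704 = 0.2159
RR = 0.5395 / 0.2159 = 2.50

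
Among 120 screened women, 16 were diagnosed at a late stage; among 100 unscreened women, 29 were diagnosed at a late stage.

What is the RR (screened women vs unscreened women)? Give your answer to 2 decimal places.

0.46

risk, screened women = 16/120 = 0.1333
risk, unscreened women = 29/100 = 0.2900
RR = 0.1333 / 0.2900 = 0.46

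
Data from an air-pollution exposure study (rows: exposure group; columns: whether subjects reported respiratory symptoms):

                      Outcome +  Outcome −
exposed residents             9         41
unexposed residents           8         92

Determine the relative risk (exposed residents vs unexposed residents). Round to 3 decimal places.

risk, exposed residents = 9/50 = 0.1800
risk, unexposed residents = 8/100 = 0.0800
RR = 0.1800 / 0.0800 = 2.250

2.250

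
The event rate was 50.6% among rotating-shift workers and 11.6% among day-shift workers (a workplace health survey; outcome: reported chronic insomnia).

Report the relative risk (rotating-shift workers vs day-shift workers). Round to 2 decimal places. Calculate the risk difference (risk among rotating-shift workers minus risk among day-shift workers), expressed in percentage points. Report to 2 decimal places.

RR = 4.36; RD = 39.00

RR = 0.5060 / 0.1160 = 4.36
risk difference = 0.5060 − 0.1160 = 0.3900 → 39.00 percentage points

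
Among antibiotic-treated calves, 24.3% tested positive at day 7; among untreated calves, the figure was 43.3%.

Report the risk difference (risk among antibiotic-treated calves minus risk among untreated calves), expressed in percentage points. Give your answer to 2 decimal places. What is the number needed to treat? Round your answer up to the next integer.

risk difference = 0.2430 − 0.4330 = -0.1900 → -19.00 percentage points
absolute risk difference = 0.190000
1 / 0.190000 = 5.263 → round up → 6

RD = -19.00; NNT = 6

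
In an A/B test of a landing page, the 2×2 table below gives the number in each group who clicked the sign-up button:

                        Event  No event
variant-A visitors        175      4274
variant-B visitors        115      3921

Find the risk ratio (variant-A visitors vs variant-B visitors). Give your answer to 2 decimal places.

risk, variant-A visitors = 175/4449 = 0.03933
risk, variant-B visitors = 115/4036 = 0.02849
RR = 0.03933 / 0.02849 = 1.38

1.38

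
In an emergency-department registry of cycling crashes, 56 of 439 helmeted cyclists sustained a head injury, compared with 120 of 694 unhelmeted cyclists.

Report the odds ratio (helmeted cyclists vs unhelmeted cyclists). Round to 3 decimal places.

OR = (56 × 574) / (383 × 120) = 32144/45960 ≈ 0.699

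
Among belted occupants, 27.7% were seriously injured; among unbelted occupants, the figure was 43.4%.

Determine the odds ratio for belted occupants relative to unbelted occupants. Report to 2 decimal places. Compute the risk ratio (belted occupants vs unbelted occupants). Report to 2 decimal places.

OR = 0.50; RR = 0.64

odds, belted occupants = 0.2770/0.7230 = 0.3831
odds, unbelted occupants = 0.4340/0.5660 = 0.7668
OR = 0.3831 / 0.7668 = 0.50
RR = 0.2770 / 0.4340 = 0.64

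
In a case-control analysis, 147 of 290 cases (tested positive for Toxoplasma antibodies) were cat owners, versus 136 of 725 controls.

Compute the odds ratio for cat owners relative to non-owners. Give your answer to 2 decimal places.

OR = (147 × 589) / (136 × 143) = 86583/19448 ≈ 4.45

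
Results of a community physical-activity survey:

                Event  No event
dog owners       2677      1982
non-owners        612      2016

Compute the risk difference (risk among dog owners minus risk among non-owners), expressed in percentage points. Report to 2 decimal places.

RD: 34.17

risk, dog owners = 2677/4659 = 0.5746
risk, non-owners = 612/2628 = 0.2329
risk difference = 0.5746 − 0.2329 = 0.3417 → 34.17 percentage points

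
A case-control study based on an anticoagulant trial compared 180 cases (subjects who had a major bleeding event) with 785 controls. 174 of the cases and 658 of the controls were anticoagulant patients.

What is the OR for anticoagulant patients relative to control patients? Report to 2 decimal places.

OR = (174 × 127) / (658 × 6) = 22098/3948 ≈ 5.60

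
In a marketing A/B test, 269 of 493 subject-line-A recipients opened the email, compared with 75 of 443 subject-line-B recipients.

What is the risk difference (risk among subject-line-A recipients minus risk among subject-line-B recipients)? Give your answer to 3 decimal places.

RD: 0.376

risk, subject-line-A recipients = 269/493 = 0.5456
risk, subject-line-B recipients = 75/443 = 0.1693
risk difference = 0.5456 − 0.1693 = 0.376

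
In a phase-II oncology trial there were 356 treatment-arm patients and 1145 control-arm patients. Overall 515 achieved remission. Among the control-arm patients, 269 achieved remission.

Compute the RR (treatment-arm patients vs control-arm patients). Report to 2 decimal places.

treatment-arm patients with the outcome: 515 − 269 = 246
treatment-arm patients without the outcome: 356 − 246 = 110
control-arm patients without the outcome: 1145 − 269 = 876
risk, treatment-arm patients = 246/356 = 0.6910
risk, control-arm patients = 269/1145 = 0.2349
RR = 0.6910 / 0.2349 = 2.94

2.94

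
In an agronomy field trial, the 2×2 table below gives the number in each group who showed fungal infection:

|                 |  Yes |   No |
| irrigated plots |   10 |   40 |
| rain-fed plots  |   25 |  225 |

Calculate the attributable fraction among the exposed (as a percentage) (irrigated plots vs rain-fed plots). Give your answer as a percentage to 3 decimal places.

AR%: 50.000%

risk, irrigated plots = 10/50 = 0.2000
risk, rain-fed plots = 25/250 = 0.1000
AR% = (0.2000 − 0.1000) / 0.2000 = 0.5000 → 50.000%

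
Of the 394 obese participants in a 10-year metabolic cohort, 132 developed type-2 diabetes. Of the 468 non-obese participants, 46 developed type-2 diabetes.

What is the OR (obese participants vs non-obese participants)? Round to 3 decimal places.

OR = 4.622

odds, obese participants = 132/262 = 0.5038
odds, non-obese participants = 46/422 = 0.1090
OR = 0.5038 / 0.1090 = 4.622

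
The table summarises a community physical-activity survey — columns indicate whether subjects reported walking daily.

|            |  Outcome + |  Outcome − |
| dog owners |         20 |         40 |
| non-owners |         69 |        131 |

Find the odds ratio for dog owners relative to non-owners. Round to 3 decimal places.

OR = (20 × 131) / (40 × 69) = 2620/2760 ≈ 0.949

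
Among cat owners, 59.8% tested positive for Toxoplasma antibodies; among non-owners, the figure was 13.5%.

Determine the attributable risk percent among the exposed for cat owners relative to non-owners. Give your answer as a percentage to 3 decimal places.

AR% = (0.5980 − 0.1350) / 0.5980 = 0.7742 → 77.425%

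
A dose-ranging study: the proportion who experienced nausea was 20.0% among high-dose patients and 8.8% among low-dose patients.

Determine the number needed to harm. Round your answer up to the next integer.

absolute risk difference = 0.112000
1 / 0.112000 = 8.929 → round up → 9

NNH: 9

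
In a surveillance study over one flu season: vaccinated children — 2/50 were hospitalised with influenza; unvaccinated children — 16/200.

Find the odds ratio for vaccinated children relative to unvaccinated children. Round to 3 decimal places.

OR = (2 × 184) / (48 × 16) = 368/768 ≈ 0.479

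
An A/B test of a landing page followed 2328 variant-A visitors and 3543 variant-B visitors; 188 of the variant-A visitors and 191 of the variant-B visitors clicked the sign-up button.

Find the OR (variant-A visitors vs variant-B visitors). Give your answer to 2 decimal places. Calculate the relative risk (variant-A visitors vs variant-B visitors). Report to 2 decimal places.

OR = 1.54; RR = 1.50

OR = (188 × 3352) / (2140 × 191) = 630176/408740 ≈ 1.54
risk, variant-A visitors = 188/2328 = 0.0808
risk, variant-B visitors = 191/3543 = 0.0539
RR = 0.0808 / 0.0539 = 1.50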